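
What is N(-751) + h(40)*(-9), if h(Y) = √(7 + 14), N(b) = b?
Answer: -751 - 9*√21 ≈ -792.24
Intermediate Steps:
h(Y) = √21
N(-751) + h(40)*(-9) = -751 + √21*(-9) = -751 - 9*√21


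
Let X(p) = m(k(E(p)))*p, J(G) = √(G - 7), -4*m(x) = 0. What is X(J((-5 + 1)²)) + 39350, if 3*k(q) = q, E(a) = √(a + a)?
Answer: 39350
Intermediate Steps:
E(a) = √2*√a (E(a) = √(2*a) = √2*√a)
k(q) = q/3
m(x) = 0 (m(x) = -¼*0 = 0)
J(G) = √(-7 + G)
X(p) = 0 (X(p) = 0*p = 0)
X(J((-5 + 1)²)) + 39350 = 0 + 39350 = 39350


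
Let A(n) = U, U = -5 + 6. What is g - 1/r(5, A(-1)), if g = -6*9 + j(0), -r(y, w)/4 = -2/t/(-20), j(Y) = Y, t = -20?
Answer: -104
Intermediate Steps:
U = 1
A(n) = 1
r(y, w) = 1/50 (r(y, w) = -4*(-2/(-20))/(-20) = -4*(-2*(-1/20))*(-1)/20 = -2*(-1)/(5*20) = -4*(-1/200) = 1/50)
g = -54 (g = -6*9 + 0 = -54 + 0 = -54)
g - 1/r(5, A(-1)) = -54 - 1/1/50 = -54 - 1*50 = -54 - 50 = -104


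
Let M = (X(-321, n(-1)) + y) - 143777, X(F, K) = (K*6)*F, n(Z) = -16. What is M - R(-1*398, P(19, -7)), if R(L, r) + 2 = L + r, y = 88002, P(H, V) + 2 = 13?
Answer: -24570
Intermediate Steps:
P(H, V) = 11 (P(H, V) = -2 + 13 = 11)
R(L, r) = -2 + L + r (R(L, r) = -2 + (L + r) = -2 + L + r)
X(F, K) = 6*F*K (X(F, K) = (6*K)*F = 6*F*K)
M = -24959 (M = (6*(-321)*(-16) + 88002) - 143777 = (30816 + 88002) - 143777 = 118818 - 143777 = -24959)
M - R(-1*398, P(19, -7)) = -24959 - (-2 - 1*398 + 11) = -24959 - (-2 - 398 + 11) = -24959 - 1*(-389) = -24959 + 389 = -24570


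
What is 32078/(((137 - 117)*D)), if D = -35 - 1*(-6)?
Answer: -16039/290 ≈ -55.307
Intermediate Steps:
D = -29 (D = -35 + 6 = -29)
32078/(((137 - 117)*D)) = 32078/(((137 - 117)*(-29))) = 32078/((20*(-29))) = 32078/(-580) = 32078*(-1/580) = -16039/290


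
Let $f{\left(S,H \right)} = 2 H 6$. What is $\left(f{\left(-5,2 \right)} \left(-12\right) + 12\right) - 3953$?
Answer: $-4229$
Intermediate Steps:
$f{\left(S,H \right)} = 12 H$
$\left(f{\left(-5,2 \right)} \left(-12\right) + 12\right) - 3953 = \left(12 \cdot 2 \left(-12\right) + 12\right) - 3953 = \left(24 \left(-12\right) + 12\right) - 3953 = \left(-288 + 12\right) - 3953 = -276 - 3953 = -4229$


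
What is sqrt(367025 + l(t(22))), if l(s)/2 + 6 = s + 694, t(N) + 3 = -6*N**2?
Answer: sqrt(362587) ≈ 602.15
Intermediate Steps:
t(N) = -3 - 6*N**2
l(s) = 1376 + 2*s (l(s) = -12 + 2*(s + 694) = -12 + 2*(694 + s) = -12 + (1388 + 2*s) = 1376 + 2*s)
sqrt(367025 + l(t(22))) = sqrt(367025 + (1376 + 2*(-3 - 6*22**2))) = sqrt(367025 + (1376 + 2*(-3 - 6*484))) = sqrt(367025 + (1376 + 2*(-3 - 2904))) = sqrt(367025 + (1376 + 2*(-2907))) = sqrt(367025 + (1376 - 5814)) = sqrt(367025 - 4438) = sqrt(362587)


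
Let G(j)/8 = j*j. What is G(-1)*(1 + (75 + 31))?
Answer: 856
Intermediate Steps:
G(j) = 8*j**2 (G(j) = 8*(j*j) = 8*j**2)
G(-1)*(1 + (75 + 31)) = (8*(-1)**2)*(1 + (75 + 31)) = (8*1)*(1 + 106) = 8*107 = 856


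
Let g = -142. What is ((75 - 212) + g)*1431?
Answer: -399249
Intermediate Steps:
((75 - 212) + g)*1431 = ((75 - 212) - 142)*1431 = (-137 - 142)*1431 = -279*1431 = -399249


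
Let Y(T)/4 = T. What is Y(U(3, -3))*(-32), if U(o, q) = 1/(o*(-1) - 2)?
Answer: 128/5 ≈ 25.600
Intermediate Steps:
U(o, q) = 1/(-2 - o) (U(o, q) = 1/(-o - 2) = 1/(-2 - o))
Y(T) = 4*T
Y(U(3, -3))*(-32) = (4*(-1/(2 + 3)))*(-32) = (4*(-1/5))*(-32) = (4*(-1*⅕))*(-32) = (4*(-⅕))*(-32) = -⅘*(-32) = 128/5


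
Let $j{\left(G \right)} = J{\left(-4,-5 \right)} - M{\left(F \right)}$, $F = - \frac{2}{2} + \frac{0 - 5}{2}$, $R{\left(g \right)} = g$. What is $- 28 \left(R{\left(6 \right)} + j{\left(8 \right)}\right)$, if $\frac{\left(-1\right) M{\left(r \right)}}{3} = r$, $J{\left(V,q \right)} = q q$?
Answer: $-574$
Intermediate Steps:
$J{\left(V,q \right)} = q^{2}$
$F = - \frac{7}{2}$ ($F = \left(-2\right) \frac{1}{2} - \frac{5}{2} = -1 - \frac{5}{2} = - \frac{7}{2} \approx -3.5$)
$M{\left(r \right)} = - 3 r$
$j{\left(G \right)} = \frac{29}{2}$ ($j{\left(G \right)} = \left(-5\right)^{2} - \left(-3\right) \left(- \frac{7}{2}\right) = 25 - \frac{21}{2} = \frac{29}{2}$)
$- 28 \left(R{\left(6 \right)} + j{\left(8 \right)}\right) = - 28 \left(6 + \frac{29}{2}\right) = \left(-28\right) \frac{41}{2} = -574$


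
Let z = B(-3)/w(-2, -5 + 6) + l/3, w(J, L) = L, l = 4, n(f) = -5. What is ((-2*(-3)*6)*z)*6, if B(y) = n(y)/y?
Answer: 648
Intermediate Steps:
B(y) = -5/y
z = 3 (z = (-5/(-3))/(-5 + 6) + 4/3 = -5*(-⅓)/1 + 4*(⅓) = (5/3)*1 + 4/3 = 5/3 + 4/3 = 3)
((-2*(-3)*6)*z)*6 = ((-2*(-3)*6)*3)*6 = ((6*6)*3)*6 = (36*3)*6 = 108*6 = 648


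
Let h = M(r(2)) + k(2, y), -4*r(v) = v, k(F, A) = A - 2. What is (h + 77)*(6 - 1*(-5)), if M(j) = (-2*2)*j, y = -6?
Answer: 781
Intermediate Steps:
k(F, A) = -2 + A
r(v) = -v/4
M(j) = -4*j
h = -6 (h = -(-1)*2 + (-2 - 6) = -4*(-1/2) - 8 = 2 - 8 = -6)
(h + 77)*(6 - 1*(-5)) = (-6 + 77)*(6 - 1*(-5)) = 71*(6 + 5) = 71*11 = 781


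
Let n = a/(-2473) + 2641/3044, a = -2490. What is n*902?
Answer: 6363949603/3763906 ≈ 1690.8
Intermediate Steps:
n = 14110753/7527812 (n = -2490/(-2473) + 2641/3044 = -2490*(-1/2473) + 2641*(1/3044) = 2490/2473 + 2641/3044 = 14110753/7527812 ≈ 1.8745)
n*902 = (14110753/7527812)*902 = 6363949603/3763906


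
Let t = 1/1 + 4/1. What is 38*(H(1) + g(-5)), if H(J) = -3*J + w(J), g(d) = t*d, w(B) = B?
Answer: -1026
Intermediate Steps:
t = 5 (t = 1*1 + 4*1 = 1 + 4 = 5)
g(d) = 5*d
H(J) = -2*J (H(J) = -3*J + J = -2*J)
38*(H(1) + g(-5)) = 38*(-2*1 + 5*(-5)) = 38*(-2 - 25) = 38*(-27) = -1026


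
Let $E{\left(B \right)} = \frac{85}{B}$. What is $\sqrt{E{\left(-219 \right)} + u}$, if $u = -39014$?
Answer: $\frac{i \sqrt{1871169069}}{219} \approx 197.52 i$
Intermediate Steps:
$\sqrt{E{\left(-219 \right)} + u} = \sqrt{\frac{85}{-219} - 39014} = \sqrt{85 \left(- \frac{1}{219}\right) - 39014} = \sqrt{- \frac{85}{219} - 39014} = \sqrt{- \frac{8544151}{219}} = \frac{i \sqrt{1871169069}}{219}$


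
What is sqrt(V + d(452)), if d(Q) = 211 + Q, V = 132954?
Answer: sqrt(133617) ≈ 365.54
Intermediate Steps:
sqrt(V + d(452)) = sqrt(132954 + (211 + 452)) = sqrt(132954 + 663) = sqrt(133617)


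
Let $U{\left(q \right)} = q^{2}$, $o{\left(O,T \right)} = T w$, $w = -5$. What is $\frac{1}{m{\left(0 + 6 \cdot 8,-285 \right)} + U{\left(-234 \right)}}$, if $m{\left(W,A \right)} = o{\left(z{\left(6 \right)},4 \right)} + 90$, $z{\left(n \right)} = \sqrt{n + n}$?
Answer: $\frac{1}{54826} \approx 1.824 \cdot 10^{-5}$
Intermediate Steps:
$z{\left(n \right)} = \sqrt{2} \sqrt{n}$ ($z{\left(n \right)} = \sqrt{2 n} = \sqrt{2} \sqrt{n}$)
$o{\left(O,T \right)} = - 5 T$ ($o{\left(O,T \right)} = T \left(-5\right) = - 5 T$)
$m{\left(W,A \right)} = 70$ ($m{\left(W,A \right)} = \left(-5\right) 4 + 90 = -20 + 90 = 70$)
$\frac{1}{m{\left(0 + 6 \cdot 8,-285 \right)} + U{\left(-234 \right)}} = \frac{1}{70 + \left(-234\right)^{2}} = \frac{1}{70 + 54756} = \frac{1}{54826}$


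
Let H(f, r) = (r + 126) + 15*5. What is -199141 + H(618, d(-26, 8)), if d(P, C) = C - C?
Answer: -198940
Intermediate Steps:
d(P, C) = 0
H(f, r) = 201 + r (H(f, r) = (126 + r) + 75 = 201 + r)
-199141 + H(618, d(-26, 8)) = -199141 + (201 + 0) = -199141 + 201 = -198940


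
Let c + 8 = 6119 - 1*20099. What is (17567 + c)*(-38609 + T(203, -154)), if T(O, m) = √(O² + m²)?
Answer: -138181611 + 125265*√53 ≈ -1.3727e+8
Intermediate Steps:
c = -13988 (c = -8 + (6119 - 1*20099) = -8 + (6119 - 20099) = -8 - 13980 = -13988)
(17567 + c)*(-38609 + T(203, -154)) = (17567 - 13988)*(-38609 + √(203² + (-154)²)) = 3579*(-38609 + √(41209 + 23716)) = 3579*(-38609 + √64925) = 3579*(-38609 + 35*√53) = -138181611 + 125265*√53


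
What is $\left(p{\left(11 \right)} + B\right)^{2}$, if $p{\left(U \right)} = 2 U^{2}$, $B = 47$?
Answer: $83521$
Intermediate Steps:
$\left(p{\left(11 \right)} + B\right)^{2} = \left(2 \cdot 11^{2} + 47\right)^{2} = \left(2 \cdot 121 + 47\right)^{2} = \left(242 + 47\right)^{2} = 289^{2} = 83521$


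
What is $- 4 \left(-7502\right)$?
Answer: $30008$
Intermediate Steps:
$- 4 \left(-7502\right) = \left(-1\right) \left(-30008\right) = 30008$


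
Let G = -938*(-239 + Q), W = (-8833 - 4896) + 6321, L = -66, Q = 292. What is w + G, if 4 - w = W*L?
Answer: -538638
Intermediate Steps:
W = -7408 (W = -13729 + 6321 = -7408)
w = -488924 (w = 4 - (-7408)*(-66) = 4 - 1*488928 = 4 - 488928 = -488924)
G = -49714 (G = -938*(-239 + 292) = -938*53 = -49714)
w + G = -488924 - 49714 = -538638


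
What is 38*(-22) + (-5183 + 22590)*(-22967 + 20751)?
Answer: -38574748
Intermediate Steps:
38*(-22) + (-5183 + 22590)*(-22967 + 20751) = -836 + 17407*(-2216) = -836 - 38573912 = -38574748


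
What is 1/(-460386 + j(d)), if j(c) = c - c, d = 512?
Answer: -1/460386 ≈ -2.1721e-6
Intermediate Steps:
j(c) = 0
1/(-460386 + j(d)) = 1/(-460386 + 0) = 1/(-460386) = -1/460386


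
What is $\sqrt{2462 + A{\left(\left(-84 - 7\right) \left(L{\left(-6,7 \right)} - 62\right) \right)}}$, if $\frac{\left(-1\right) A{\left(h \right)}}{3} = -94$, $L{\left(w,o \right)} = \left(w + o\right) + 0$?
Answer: $14 \sqrt{14} \approx 52.383$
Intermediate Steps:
$L{\left(w,o \right)} = o + w$ ($L{\left(w,o \right)} = \left(o + w\right) + 0 = o + w$)
$A{\left(h \right)} = 282$ ($A{\left(h \right)} = \left(-3\right) \left(-94\right) = 282$)
$\sqrt{2462 + A{\left(\left(-84 - 7\right) \left(L{\left(-6,7 \right)} - 62\right) \right)}} = \sqrt{2462 + 282} = \sqrt{2744} = 14 \sqrt{14}$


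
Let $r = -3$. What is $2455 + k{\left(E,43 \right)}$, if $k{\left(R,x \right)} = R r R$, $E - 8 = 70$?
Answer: $-15797$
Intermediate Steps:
$E = 78$ ($E = 8 + 70 = 78$)
$k{\left(R,x \right)} = - 3 R^{2}$ ($k{\left(R,x \right)} = R \left(-3\right) R = - 3 R R = - 3 R^{2}$)
$2455 + k{\left(E,43 \right)} = 2455 - 3 \cdot 78^{2} = 2455 - 18252 = -15797$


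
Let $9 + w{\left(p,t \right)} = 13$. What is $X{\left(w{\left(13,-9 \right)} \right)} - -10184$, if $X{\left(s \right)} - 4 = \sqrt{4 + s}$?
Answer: $10188 + 2 \sqrt{2} \approx 10191.0$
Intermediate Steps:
$w{\left(p,t \right)} = 4$ ($w{\left(p,t \right)} = -9 + 13 = 4$)
$X{\left(s \right)} = 4 + \sqrt{4 + s}$
$X{\left(w{\left(13,-9 \right)} \right)} - -10184 = \left(4 + \sqrt{4 + 4}\right) - -10184 = \left(4 + \sqrt{8}\right) + 10184 = \left(4 + 2 \sqrt{2}\right) + 10184 = 10188 + 2 \sqrt{2}$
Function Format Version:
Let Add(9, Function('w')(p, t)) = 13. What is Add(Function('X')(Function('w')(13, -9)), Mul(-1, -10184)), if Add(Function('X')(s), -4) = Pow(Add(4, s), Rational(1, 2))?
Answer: Add(10188, Mul(2, Pow(2, Rational(1, 2)))) ≈ 10191.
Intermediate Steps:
Function('w')(p, t) = 4 (Function('w')(p, t) = Add(-9, 13) = 4)
Function('X')(s) = Add(4, Pow(Add(4, s), Rational(1, 2)))
Add(Function('X')(Function('w')(13, -9)), Mul(-1, -10184)) = Add(Add(4, Pow(Add(4, 4), Rational(1, 2))), Mul(-1, -10184)) = Add(Add(4, Pow(8, Rational(1, 2))), 10184) = Add(Add(4, Mul(2, Pow(2, Rational(1, 2)))), 10184) = Add(10188, Mul(2, Pow(2, Rational(1, 2))))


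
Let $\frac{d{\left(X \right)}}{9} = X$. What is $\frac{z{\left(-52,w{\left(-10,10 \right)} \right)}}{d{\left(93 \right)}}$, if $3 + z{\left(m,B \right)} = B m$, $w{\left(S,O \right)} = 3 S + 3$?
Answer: $\frac{467}{279} \approx 1.6738$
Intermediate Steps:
$w{\left(S,O \right)} = 3 + 3 S$
$d{\left(X \right)} = 9 X$
$z{\left(m,B \right)} = -3 + B m$
$\frac{z{\left(-52,w{\left(-10,10 \right)} \right)}}{d{\left(93 \right)}} = \frac{-3 + \left(3 + 3 \left(-10\right)\right) \left(-52\right)}{9 \cdot 93} = \frac{-3 + \left(3 - 30\right) \left(-52\right)}{837} = \left(-3 - -1404\right) \frac{1}{837} = \left(-3 + 1404\right) \frac{1}{837} = 1401 \cdot \frac{1}{837} = \frac{467}{279}$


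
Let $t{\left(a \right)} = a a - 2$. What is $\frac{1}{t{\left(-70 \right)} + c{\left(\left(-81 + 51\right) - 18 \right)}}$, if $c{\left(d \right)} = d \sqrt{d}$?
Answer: $\frac{2449}{12050498} + \frac{48 i \sqrt{3}}{6025249} \approx 0.00020323 + 1.3798 \cdot 10^{-5} i$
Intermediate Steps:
$t{\left(a \right)} = -2 + a^{2}$ ($t{\left(a \right)} = a^{2} - 2 = -2 + a^{2}$)
$c{\left(d \right)} = d^{\frac{3}{2}}$
$\frac{1}{t{\left(-70 \right)} + c{\left(\left(-81 + 51\right) - 18 \right)}} = \frac{1}{\left(-2 + \left(-70\right)^{2}\right) + \left(\left(-81 + 51\right) - 18\right)^{\frac{3}{2}}} = \frac{1}{\left(-2 + 4900\right) + \left(-30 - 18\right)^{\frac{3}{2}}} = \frac{1}{4898 + \left(-48\right)^{\frac{3}{2}}} = \frac{1}{4898 - 192 i \sqrt{3}}$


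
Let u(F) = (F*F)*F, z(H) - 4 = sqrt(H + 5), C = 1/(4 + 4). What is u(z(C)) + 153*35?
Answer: 10961/2 + 425*sqrt(82)/32 ≈ 5600.8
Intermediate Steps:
C = 1/8 ≈ 0.12500
z(H) = 4 + sqrt(5 + H) (z(H) = 4 + sqrt(H + 5) = 4 + sqrt(5 + H))
u(F) = F**3 (u(F) = F**2*F = F**3)
u(z(C)) + 153*35 = (4 + sqrt(5 + 1/8))**3 + 153*35 = (4 + sqrt(41/8))**3 + 5355 = (4 + sqrt(82)/4)**3 + 5355 = 5355 + (4 + sqrt(82)/4)**3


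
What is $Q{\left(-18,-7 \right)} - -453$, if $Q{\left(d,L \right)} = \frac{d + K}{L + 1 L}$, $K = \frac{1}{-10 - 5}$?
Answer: $\frac{95401}{210} \approx 454.29$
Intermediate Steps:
$K = - \frac{1}{15}$ ($K = \frac{1}{-15} = - \frac{1}{15} \approx -0.066667$)
$Q{\left(d,L \right)} = \frac{- \frac{1}{15} + d}{2 L}$ ($Q{\left(d,L \right)} = \frac{d - \frac{1}{15}}{L + 1 L} = \frac{- \frac{1}{15} + d}{L + L} = \frac{- \frac{1}{15} + d}{2 L}$)
$Q{\left(-18,-7 \right)} - -453 = \frac{-1 + 15 \left(-18\right)}{30 \left(-7\right)} - -453 = \frac{1}{30} \left(- \frac{1}{7}\right) \left(-1 - 270\right) + 453 = \frac{1}{30} \left(- \frac{1}{7}\right) \left(-271\right) + 453 = \frac{271}{210} + 453 = \frac{95401}{210}$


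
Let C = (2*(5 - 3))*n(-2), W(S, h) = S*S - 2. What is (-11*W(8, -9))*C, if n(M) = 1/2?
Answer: -1364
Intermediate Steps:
n(M) = ½ (n(M) = 1*(½) = ½)
W(S, h) = -2 + S² (W(S, h) = S² - 2 = -2 + S²)
C = 2 (C = (2*(5 - 3))*(½) = (2*2)*(½) = 4*(½) = 2)
(-11*W(8, -9))*C = -11*(-2 + 8²)*2 = -11*(-2 + 64)*2 = -11*62*2 = -682*2 = -1364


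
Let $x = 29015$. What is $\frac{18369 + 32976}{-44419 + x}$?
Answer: $- \frac{51345}{15404} \approx -3.3332$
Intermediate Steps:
$\frac{18369 + 32976}{-44419 + x} = \frac{18369 + 32976}{-44419 + 29015} = \frac{51345}{-15404} = 51345 \left(- \frac{1}{15404}\right) = - \frac{51345}{15404}$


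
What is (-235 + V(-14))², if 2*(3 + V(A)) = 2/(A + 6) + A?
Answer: 3845521/64 ≈ 60086.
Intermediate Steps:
V(A) = -3 + 1/(6 + A) + A/2 (V(A) = -3 + (2/(A + 6) + A)/2 = -3 + (2/(6 + A) + A)/2 = -3 + (A + 2/(6 + A))/2 = -3 + (1/(6 + A) + A/2) = -3 + 1/(6 + A) + A/2)
(-235 + V(-14))² = (-235 + (-34 + (-14)²)/(2*(6 - 14)))² = (-235 + (½)*(-34 + 196)/(-8))² = (-235 + (½)*(-⅛)*162)² = (-235 - 81/8)² = (-1961/8)² = 3845521/64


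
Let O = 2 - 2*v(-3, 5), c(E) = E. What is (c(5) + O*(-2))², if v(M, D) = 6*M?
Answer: 5041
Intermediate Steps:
O = 38 (O = 2 - 12*(-3) = 2 - 2*(-18) = 2 + 36 = 38)
(c(5) + O*(-2))² = (5 + 38*(-2))² = (5 - 76)² = (-71)² = 5041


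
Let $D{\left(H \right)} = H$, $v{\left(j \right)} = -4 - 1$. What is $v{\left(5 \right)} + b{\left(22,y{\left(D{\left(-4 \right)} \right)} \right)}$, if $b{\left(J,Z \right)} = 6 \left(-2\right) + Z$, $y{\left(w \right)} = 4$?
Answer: $-13$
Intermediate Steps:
$v{\left(j \right)} = -5$ ($v{\left(j \right)} = -4 - 1 = -5$)
$b{\left(J,Z \right)} = -12 + Z$
$v{\left(5 \right)} + b{\left(22,y{\left(D{\left(-4 \right)} \right)} \right)} = -5 + \left(-12 + 4\right) = -5 - 8 = -13$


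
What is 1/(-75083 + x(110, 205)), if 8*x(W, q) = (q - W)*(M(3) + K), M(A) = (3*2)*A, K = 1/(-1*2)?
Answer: -16/1198003 ≈ -1.3356e-5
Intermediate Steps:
K = -½ (K = 1/(-2) = -½ ≈ -0.50000)
M(A) = 6*A
x(W, q) = -35*W/16 + 35*q/16 (x(W, q) = ((q - W)*(6*3 - ½))/8 = ((q - W)*(18 - ½))/8 = ((q - W)*(35/2))/8 = (-35*W/2 + 35*q/2)/8 = -35*W/16 + 35*q/16)
1/(-75083 + x(110, 205)) = 1/(-75083 + (-35/16*110 + (35/16)*205)) = 1/(-75083 + (-1925/8 + 7175/16)) = 1/(-75083 + 3325/16) = 1/(-1198003/16) = -16/1198003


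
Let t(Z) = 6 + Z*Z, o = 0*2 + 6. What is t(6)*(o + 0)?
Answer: 252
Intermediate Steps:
o = 6 (o = 0 + 6 = 6)
t(Z) = 6 + Z**2
t(6)*(o + 0) = (6 + 6**2)*(6 + 0) = (6 + 36)*6 = 42*6 = 252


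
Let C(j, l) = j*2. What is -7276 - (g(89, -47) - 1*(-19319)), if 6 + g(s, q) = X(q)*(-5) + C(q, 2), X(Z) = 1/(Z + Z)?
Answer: -2490535/94 ≈ -26495.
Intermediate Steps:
C(j, l) = 2*j
X(Z) = 1/(2*Z)
g(s, q) = -6 + 2*q - 5/(2*q) (g(s, q) = -6 + ((1/(2*q))*(-5) + 2*q) = -6 + (-5/(2*q) + 2*q) = -6 + (2*q - 5/(2*q)) = -6 + 2*q - 5/(2*q))
-7276 - (g(89, -47) - 1*(-19319)) = -7276 - ((-6 + 2*(-47) - 5/2/(-47)) - 1*(-19319)) = -7276 - ((-6 - 94 - 5/2*(-1/47)) + 19319) = -7276 - ((-6 - 94 + 5/94) + 19319) = -7276 - (-9395/94 + 19319) = -7276 - 1*1806591/94 = -7276 - 1806591/94 = -2490535/94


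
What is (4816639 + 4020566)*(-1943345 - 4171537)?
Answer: -54038465784810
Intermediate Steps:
(4816639 + 4020566)*(-1943345 - 4171537) = 8837205*(-6114882) = -54038465784810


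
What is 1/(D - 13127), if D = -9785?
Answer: -1/22912 ≈ -4.3645e-5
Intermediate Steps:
1/(D - 13127) = 1/(-9785 - 13127) = 1/(-22912) = -1/22912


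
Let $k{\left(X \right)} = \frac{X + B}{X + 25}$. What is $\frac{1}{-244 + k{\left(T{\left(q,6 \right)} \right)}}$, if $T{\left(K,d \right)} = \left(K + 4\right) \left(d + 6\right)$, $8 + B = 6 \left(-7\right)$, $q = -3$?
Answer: $- \frac{37}{9066} \approx -0.0040812$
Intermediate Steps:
$B = -50$ ($B = -8 + 6 \left(-7\right) = -8 - 42 = -50$)
$T{\left(K,d \right)} = \left(4 + K\right) \left(6 + d\right)$
$k{\left(X \right)} = \frac{-50 + X}{25 + X}$ ($k{\left(X \right)} = \frac{X - 50}{X + 25} = \frac{-50 + X}{25 + X}$)
$\frac{1}{-244 + k{\left(T{\left(q,6 \right)} \right)}} = \frac{1}{-244 + \frac{-50 + \left(24 + 4 \cdot 6 + 6 \left(-3\right) - 18\right)}{25 + \left(24 + 4 \cdot 6 + 6 \left(-3\right) - 18\right)}} = \frac{1}{-244 + \frac{-50 + \left(24 + 24 - 18 - 18\right)}{25 + \left(24 + 24 - 18 - 18\right)}} = \frac{1}{-244 + \frac{-50 + 12}{25 + 12}} = \frac{1}{-244 + \frac{1}{37} \left(-38\right)} = \frac{1}{-244 - \frac{38}{37}} = \frac{1}{- \frac{9066}{37}} = - \frac{37}{9066}$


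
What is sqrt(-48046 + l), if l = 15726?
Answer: 8*I*sqrt(505) ≈ 179.78*I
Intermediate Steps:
sqrt(-48046 + l) = sqrt(-48046 + 15726) = sqrt(-32320) = 8*I*sqrt(505)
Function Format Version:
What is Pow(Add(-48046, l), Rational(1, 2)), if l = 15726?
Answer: Mul(8, I, Pow(505, Rational(1, 2))) ≈ Mul(179.78, I)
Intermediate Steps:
Pow(Add(-48046, l), Rational(1, 2)) = Pow(Add(-48046, 15726), Rational(1, 2)) = Pow(-32320, Rational(1, 2)) = Mul(8, I, Pow(505, Rational(1, 2)))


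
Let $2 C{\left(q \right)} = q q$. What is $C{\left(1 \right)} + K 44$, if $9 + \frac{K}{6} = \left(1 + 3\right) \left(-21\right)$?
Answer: $- \frac{49103}{2} \approx -24552.0$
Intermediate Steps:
$C{\left(q \right)} = \frac{q^{2}}{2}$ ($C{\left(q \right)} = \frac{q q}{2} = \frac{q^{2}}{2}$)
$K = -558$ ($K = -54 + 6 \left(1 + 3\right) \left(-21\right) = -54 + 6 \cdot 4 \left(-21\right) = -54 + 6 \left(-84\right) = -54 - 504 = -558$)
$C{\left(1 \right)} + K 44 = \frac{1^{2}}{2} - 24552 = \frac{1}{2} \cdot 1 - 24552 = \frac{1}{2} - 24552 = - \frac{49103}{2}$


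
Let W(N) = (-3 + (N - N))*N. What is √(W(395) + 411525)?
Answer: 2*√102585 ≈ 640.58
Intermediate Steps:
W(N) = -3*N (W(N) = (-3 + 0)*N = -3*N)
√(W(395) + 411525) = √(-3*395 + 411525) = √(-1185 + 411525) = √410340 = 2*√102585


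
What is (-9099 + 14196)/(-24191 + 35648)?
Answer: 1699/3819 ≈ 0.44488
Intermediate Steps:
(-9099 + 14196)/(-24191 + 35648) = 5097/11457 = 5097*(1/11457) = 1699/3819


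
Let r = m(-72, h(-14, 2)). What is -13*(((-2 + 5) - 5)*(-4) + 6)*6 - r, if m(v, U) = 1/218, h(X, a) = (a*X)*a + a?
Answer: -238057/218 ≈ -1092.0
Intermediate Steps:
h(X, a) = a + X*a² (h(X, a) = (X*a)*a + a = X*a² + a = a + X*a²)
m(v, U) = 1/218
r = 1/218 ≈ 0.0045872
-13*(((-2 + 5) - 5)*(-4) + 6)*6 - r = -13*(((-2 + 5) - 5)*(-4) + 6)*6 - 1*1/218 = -13*((3 - 5)*(-4) + 6)*6 - 1/218 = -13*(-2*(-4) + 6)*6 - 1/218 = -13*(8 + 6)*6 - 1/218 = -13*14*6 - 1/218 = -182*6 - 1/218 = -1092 - 1/218 = -238057/218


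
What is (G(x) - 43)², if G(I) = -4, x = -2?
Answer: 2209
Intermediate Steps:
(G(x) - 43)² = (-4 - 43)² = (-47)² = 2209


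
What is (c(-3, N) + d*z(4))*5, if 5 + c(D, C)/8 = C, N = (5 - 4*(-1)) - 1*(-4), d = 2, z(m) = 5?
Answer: 370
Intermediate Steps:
N = 13 (N = (5 + 4) + 4 = 9 + 4 = 13)
c(D, C) = -40 + 8*C
(c(-3, N) + d*z(4))*5 = ((-40 + 8*13) + 2*5)*5 = ((-40 + 104) + 10)*5 = (64 + 10)*5 = 74*5 = 370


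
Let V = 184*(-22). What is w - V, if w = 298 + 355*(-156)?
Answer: -51034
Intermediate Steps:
V = -4048
w = -55082 (w = 298 - 55380 = -55082)
w - V = -55082 - 1*(-4048) = -55082 + 4048 = -51034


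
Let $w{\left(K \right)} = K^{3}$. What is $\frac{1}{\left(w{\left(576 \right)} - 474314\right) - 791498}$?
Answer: $\frac{1}{189837164} \approx 5.2677 \cdot 10^{-9}$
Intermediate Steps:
$\frac{1}{\left(w{\left(576 \right)} - 474314\right) - 791498} = \frac{1}{\left(576^{3} - 474314\right) - 791498} = \frac{1}{\left(191102976 - 474314\right) - 791498} = \frac{1}{190628662 - 791498} = \frac{1}{189837164}$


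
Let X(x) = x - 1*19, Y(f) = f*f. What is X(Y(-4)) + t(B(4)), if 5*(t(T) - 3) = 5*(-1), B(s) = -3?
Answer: -1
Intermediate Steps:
Y(f) = f²
t(T) = 2 (t(T) = 3 + (5*(-1))/5 = 3 + (⅕)*(-5) = 3 - 1 = 2)
X(x) = -19 + x (X(x) = x - 19 = -19 + x)
X(Y(-4)) + t(B(4)) = (-19 + (-4)²) + 2 = (-19 + 16) + 2 = -3 + 2 = -1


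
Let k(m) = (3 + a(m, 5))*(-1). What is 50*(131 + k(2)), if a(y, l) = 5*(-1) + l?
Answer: 6400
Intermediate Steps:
a(y, l) = -5 + l
k(m) = -3 (k(m) = (3 + (-5 + 5))*(-1) = (3 + 0)*(-1) = 3*(-1) = -3)
50*(131 + k(2)) = 50*(131 - 3) = 50*128 = 6400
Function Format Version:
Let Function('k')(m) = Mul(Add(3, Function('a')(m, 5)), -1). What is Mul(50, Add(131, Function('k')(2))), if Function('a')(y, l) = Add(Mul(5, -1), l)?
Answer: 6400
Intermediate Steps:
Function('a')(y, l) = Add(-5, l)
Function('k')(m) = -3 (Function('k')(m) = Mul(Add(3, Add(-5, 5)), -1) = Mul(Add(3, 0), -1) = Mul(3, -1) = -3)
Mul(50, Add(131, Function('k')(2))) = Mul(50, Add(131, -3)) = Mul(50, 128) = 6400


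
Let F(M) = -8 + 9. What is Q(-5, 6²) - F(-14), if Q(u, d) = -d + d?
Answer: -1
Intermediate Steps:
F(M) = 1
Q(u, d) = 0
Q(-5, 6²) - F(-14) = 0 - 1*1 = 0 - 1 = -1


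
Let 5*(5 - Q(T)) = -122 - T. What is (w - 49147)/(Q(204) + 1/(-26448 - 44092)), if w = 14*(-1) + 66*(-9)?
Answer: -3509717700/4951907 ≈ -708.76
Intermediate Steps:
Q(T) = 147/5 + T/5 (Q(T) = 5 - (-122 - T)/5 = 5 + (122/5 + T/5) = 147/5 + T/5)
w = -608 (w = -14 - 594 = -608)
(w - 49147)/(Q(204) + 1/(-26448 - 44092)) = (-608 - 49147)/((147/5 + (1/5)*204) + 1/(-26448 - 44092)) = -49755/((147/5 + 204/5) + 1/(-70540)) = -49755/(351/5 - 1/70540) = -49755/4951907/70540 = -49755*70540/4951907 = -3509717700/4951907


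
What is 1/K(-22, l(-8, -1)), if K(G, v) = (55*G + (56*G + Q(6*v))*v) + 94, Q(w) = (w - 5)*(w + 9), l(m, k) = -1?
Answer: 1/149 ≈ 0.0067114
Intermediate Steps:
Q(w) = (-5 + w)*(9 + w)
K(G, v) = 94 + 55*G + v*(-45 + 24*v + 36*v**2 + 56*G) (K(G, v) = (55*G + (56*G + (-45 + (6*v)**2 + 4*(6*v)))*v) + 94 = (55*G + (56*G + (-45 + 36*v**2 + 24*v))*v) + 94 = (55*G + (56*G + (-45 + 24*v + 36*v**2))*v) + 94 = (55*G + (-45 + 24*v + 36*v**2 + 56*G)*v) + 94 = (55*G + v*(-45 + 24*v + 36*v**2 + 56*G)) + 94 = 94 + 55*G + v*(-45 + 24*v + 36*v**2 + 56*G))
1/K(-22, l(-8, -1)) = 1/(94 + 55*(-22) + 3*(-1)*(-15 + 8*(-1) + 12*(-1)**2) + 56*(-22)*(-1)) = 1/(94 - 1210 + 3*(-1)*(-15 - 8 + 12*1) + 1232) = 1/(94 - 1210 + 3*(-1)*(-15 - 8 + 12) + 1232) = 1/(94 - 1210 + 3*(-1)*(-11) + 1232) = 1/(94 - 1210 + 33 + 1232) = 1/149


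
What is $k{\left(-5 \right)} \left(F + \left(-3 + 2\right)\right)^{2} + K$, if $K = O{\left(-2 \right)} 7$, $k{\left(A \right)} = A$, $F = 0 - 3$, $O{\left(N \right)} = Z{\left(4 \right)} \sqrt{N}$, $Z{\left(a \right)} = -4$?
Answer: $-80 - 28 i \sqrt{2} \approx -80.0 - 39.598 i$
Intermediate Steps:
$O{\left(N \right)} = - 4 \sqrt{N}$
$F = -3$
$K = - 28 i \sqrt{2}$ ($K = - 4 \sqrt{-2} \cdot 7 = - 4 i \sqrt{2} \cdot 7 = - 28 i \sqrt{2} \approx - 39.598 i$)
$k{\left(-5 \right)} \left(F + \left(-3 + 2\right)\right)^{2} + K = - 5 \left(-3 + \left(-3 + 2\right)\right)^{2} - 28 i \sqrt{2} = - 5 \left(-3 - 1\right)^{2} - 28 i \sqrt{2} = - 5 \left(-4\right)^{2} - 28 i \sqrt{2} = \left(-5\right) 16 - 28 i \sqrt{2} = -80 - 28 i \sqrt{2}$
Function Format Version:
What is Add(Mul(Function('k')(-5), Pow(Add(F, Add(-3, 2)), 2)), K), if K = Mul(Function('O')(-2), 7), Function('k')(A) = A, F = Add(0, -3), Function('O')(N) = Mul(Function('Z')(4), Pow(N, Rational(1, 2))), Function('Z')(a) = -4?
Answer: Add(-80, Mul(-28, I, Pow(2, Rational(1, 2)))) ≈ Add(-80.000, Mul(-39.598, I))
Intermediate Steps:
Function('O')(N) = Mul(-4, Pow(N, Rational(1, 2)))
F = -3
K = Mul(-28, I, Pow(2, Rational(1, 2))) (K = Mul(Mul(-4, Pow(-2, Rational(1, 2))), 7) = Mul(Mul(-4, Mul(I, Pow(2, Rational(1, 2)))), 7) = Mul(Mul(-4, I, Pow(2, Rational(1, 2))), 7) = Mul(-28, I, Pow(2, Rational(1, 2))) ≈ Mul(-39.598, I))
Add(Mul(Function('k')(-5), Pow(Add(F, Add(-3, 2)), 2)), K) = Add(Mul(-5, Pow(Add(-3, Add(-3, 2)), 2)), Mul(-28, I, Pow(2, Rational(1, 2)))) = Add(Mul(-5, Pow(Add(-3, -1), 2)), Mul(-28, I, Pow(2, Rational(1, 2)))) = Add(Mul(-5, Pow(-4, 2)), Mul(-28, I, Pow(2, Rational(1, 2)))) = Add(Mul(-5, 16), Mul(-28, I, Pow(2, Rational(1, 2)))) = Add(-80, Mul(-28, I, Pow(2, Rational(1, 2))))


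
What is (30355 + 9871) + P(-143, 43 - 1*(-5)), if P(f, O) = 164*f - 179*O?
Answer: 8182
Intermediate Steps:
P(f, O) = -179*O + 164*f
(30355 + 9871) + P(-143, 43 - 1*(-5)) = (30355 + 9871) + (-179*(43 - 1*(-5)) + 164*(-143)) = 40226 + (-179*(43 + 5) - 23452) = 40226 + (-179*48 - 23452) = 40226 + (-8592 - 23452) = 40226 - 32044 = 8182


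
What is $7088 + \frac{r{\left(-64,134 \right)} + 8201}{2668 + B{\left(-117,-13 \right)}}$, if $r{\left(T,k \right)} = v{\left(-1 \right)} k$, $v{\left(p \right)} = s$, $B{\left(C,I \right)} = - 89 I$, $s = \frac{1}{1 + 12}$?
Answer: $\frac{352557547}{49725} \approx 7090.1$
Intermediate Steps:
$s = \frac{1}{13} \approx 0.076923$
$v{\left(p \right)} = \frac{1}{13}$
$r{\left(T,k \right)} = \frac{k}{13}$
$7088 + \frac{r{\left(-64,134 \right)} + 8201}{2668 + B{\left(-117,-13 \right)}} = 7088 + \frac{\frac{1}{13} \cdot 134 + 8201}{2668 - -1157} = 7088 + \frac{\frac{134}{13} + 8201}{2668 + 1157} = 7088 + \frac{106747}{13 \cdot 3825} = 7088 + \frac{106747}{13} \cdot \frac{1}{3825} = 7088 + \frac{106747}{49725} = \frac{352557547}{49725}$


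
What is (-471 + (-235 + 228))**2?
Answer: 228484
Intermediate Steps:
(-471 + (-235 + 228))**2 = (-471 - 7)**2 = (-478)**2 = 228484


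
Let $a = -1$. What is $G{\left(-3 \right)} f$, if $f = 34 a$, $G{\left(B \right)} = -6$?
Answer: $204$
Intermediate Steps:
$f = -34$ ($f = 34 \left(-1\right) = -34$)
$G{\left(-3 \right)} f = \left(-6\right) \left(-34\right) = 204$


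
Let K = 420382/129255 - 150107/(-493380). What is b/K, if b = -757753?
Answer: -3221553129181380/15120676763 ≈ -2.1306e+5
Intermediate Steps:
K = 15120676763/4251455460 (K = 420382*(1/129255) - 150107*(-1/493380) = 420382/129255 + 150107/493380 = 15120676763/4251455460 ≈ 3.5566)
b/K = -757753/15120676763/4251455460 = -757753*4251455460/15120676763 = -3221553129181380/15120676763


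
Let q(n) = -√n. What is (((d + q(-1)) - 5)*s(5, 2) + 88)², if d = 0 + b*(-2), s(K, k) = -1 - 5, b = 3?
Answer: 23680 + 1848*I ≈ 23680.0 + 1848.0*I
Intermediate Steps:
s(K, k) = -6
d = -6 (d = 0 + 3*(-2) = 0 - 6 = -6)
(((d + q(-1)) - 5)*s(5, 2) + 88)² = (((-6 - √(-1)) - 5)*(-6) + 88)² = (((-6 - I) - 5)*(-6) + 88)² = ((-11 - I)*(-6) + 88)² = ((66 + 6*I) + 88)² = (154 + 6*I)²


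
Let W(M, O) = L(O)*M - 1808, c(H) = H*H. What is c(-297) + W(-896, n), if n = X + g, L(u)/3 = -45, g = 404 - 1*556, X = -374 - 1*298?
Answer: 207361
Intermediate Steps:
c(H) = H**2
X = -672 (X = -374 - 298 = -672)
g = -152 (g = 404 - 556 = -152)
L(u) = -135 (L(u) = 3*(-45) = -135)
n = -824 (n = -672 - 152 = -824)
W(M, O) = -1808 - 135*M (W(M, O) = -135*M - 1808 = -1808 - 135*M)
c(-297) + W(-896, n) = (-297)**2 + (-1808 - 135*(-896)) = 88209 + (-1808 + 120960) = 88209 + 119152 = 207361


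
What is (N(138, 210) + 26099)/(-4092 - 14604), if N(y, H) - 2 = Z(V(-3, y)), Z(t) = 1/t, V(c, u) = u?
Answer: -3601939/2580048 ≈ -1.3961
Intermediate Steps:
N(y, H) = 2 + 1/y
(N(138, 210) + 26099)/(-4092 - 14604) = ((2 + 1/138) + 26099)/(-4092 - 14604) = ((2 + 1/138) + 26099)/(-18696) = (277/138 + 26099)*(-1/18696) = (3601939/138)*(-1/18696) = -3601939/2580048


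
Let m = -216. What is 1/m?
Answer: -1/216 ≈ -0.0046296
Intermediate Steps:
1/m = 1/(-216) = -1/216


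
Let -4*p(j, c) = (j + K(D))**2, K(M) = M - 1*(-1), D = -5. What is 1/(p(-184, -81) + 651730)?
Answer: 1/642894 ≈ 1.5555e-6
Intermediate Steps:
K(M) = 1 + M (K(M) = M + 1 = 1 + M)
p(j, c) = -(-4 + j)**2/4 (p(j, c) = -(j + (1 - 5))**2/4 = -(j - 4)**2/4 = -(-4 + j)**2/4)
1/(p(-184, -81) + 651730) = 1/(-(-4 - 184)**2/4 + 651730) = 1/(-1/4*(-188)**2 + 651730) = 1/(-1/4*35344 + 651730) = 1/(-8836 + 651730) = 1/642894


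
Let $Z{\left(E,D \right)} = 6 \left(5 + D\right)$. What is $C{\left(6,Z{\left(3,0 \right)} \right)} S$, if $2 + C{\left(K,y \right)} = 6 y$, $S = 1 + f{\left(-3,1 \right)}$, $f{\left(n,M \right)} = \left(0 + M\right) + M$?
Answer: $534$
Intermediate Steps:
$f{\left(n,M \right)} = 2 M$ ($f{\left(n,M \right)} = M + M = 2 M$)
$S = 3$ ($S = 1 + 2 \cdot 1 = 1 + 2 = 3$)
$Z{\left(E,D \right)} = 30 + 6 D$
$C{\left(K,y \right)} = -2 + 6 y$
$C{\left(6,Z{\left(3,0 \right)} \right)} S = \left(-2 + 6 \left(30 + 6 \cdot 0\right)\right) 3 = \left(-2 + 6 \left(30 + 0\right)\right) 3 = \left(-2 + 6 \cdot 30\right) 3 = \left(-2 + 180\right) 3 = 178 \cdot 3 = 534$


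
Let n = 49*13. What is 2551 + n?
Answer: 3188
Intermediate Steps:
n = 637
2551 + n = 2551 + 637 = 3188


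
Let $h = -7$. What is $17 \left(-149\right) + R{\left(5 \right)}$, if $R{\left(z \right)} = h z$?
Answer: $-2568$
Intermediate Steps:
$R{\left(z \right)} = - 7 z$
$17 \left(-149\right) + R{\left(5 \right)} = 17 \left(-149\right) - 35 = -2533 - 35 = -2568$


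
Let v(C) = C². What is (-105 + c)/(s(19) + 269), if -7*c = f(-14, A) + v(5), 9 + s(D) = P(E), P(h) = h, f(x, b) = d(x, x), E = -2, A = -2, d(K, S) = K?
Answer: -373/903 ≈ -0.41307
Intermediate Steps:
f(x, b) = x
s(D) = -11 (s(D) = -9 - 2 = -11)
c = -11/7 (c = -(-14 + 5²)/7 = -(-14 + 25)/7 = -⅐*11 = -11/7 ≈ -1.5714)
(-105 + c)/(s(19) + 269) = (-105 - 11/7)/(-11 + 269) = -746/7/258 = -746/7*1/258 = -373/903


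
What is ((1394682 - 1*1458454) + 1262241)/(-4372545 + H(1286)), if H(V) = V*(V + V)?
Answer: -1198469/1064953 ≈ -1.1254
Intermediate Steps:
H(V) = 2*V**2 (H(V) = V*(2*V) = 2*V**2)
((1394682 - 1*1458454) + 1262241)/(-4372545 + H(1286)) = ((1394682 - 1*1458454) + 1262241)/(-4372545 + 2*1286**2) = ((1394682 - 1458454) + 1262241)/(-4372545 + 2*1653796) = (-63772 + 1262241)/(-4372545 + 3307592) = 1198469/(-1064953) = 1198469*(-1/1064953) = -1198469/1064953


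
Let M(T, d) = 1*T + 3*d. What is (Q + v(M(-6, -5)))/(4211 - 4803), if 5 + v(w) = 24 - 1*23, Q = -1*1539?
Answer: 1543/592 ≈ 2.6064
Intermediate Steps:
M(T, d) = T + 3*d
Q = -1539
v(w) = -4 (v(w) = -5 + (24 - 1*23) = -5 + (24 - 23) = -5 + 1 = -4)
(Q + v(M(-6, -5)))/(4211 - 4803) = (-1539 - 4)/(4211 - 4803) = -1543/(-592) = -1543*(-1/592) = 1543/592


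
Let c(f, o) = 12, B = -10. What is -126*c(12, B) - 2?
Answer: -1514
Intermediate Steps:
-126*c(12, B) - 2 = -126*12 - 2 = -1512 - 2 = -1514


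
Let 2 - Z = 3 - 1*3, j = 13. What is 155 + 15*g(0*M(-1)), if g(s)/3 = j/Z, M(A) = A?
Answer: 895/2 ≈ 447.50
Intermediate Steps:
Z = 2 (Z = 2 - (3 - 1*3) = 2 - (3 - 3) = 2 - 1*0 = 2 + 0 = 2)
g(s) = 39/2 (g(s) = 3*(13/2) = 39/2)
155 + 15*g(0*M(-1)) = 155 + 15*(39/2) = 155 + 585/2 = 895/2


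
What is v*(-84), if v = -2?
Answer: 168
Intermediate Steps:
v*(-84) = -2*(-84) = 168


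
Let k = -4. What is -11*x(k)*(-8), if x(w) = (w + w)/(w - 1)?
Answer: 704/5 ≈ 140.80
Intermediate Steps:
x(w) = 2*w/(-1 + w) (x(w) = (2*w)/(-1 + w) = 2*w/(-1 + w))
-11*x(k)*(-8) = -22*(-4)/(-1 - 4)*(-8) = -22*(-4)/(-5)*(-8) = -22*(-4)*(-1)/5*(-8) = -11*8/5*(-8) = -88/5*(-8) = 704/5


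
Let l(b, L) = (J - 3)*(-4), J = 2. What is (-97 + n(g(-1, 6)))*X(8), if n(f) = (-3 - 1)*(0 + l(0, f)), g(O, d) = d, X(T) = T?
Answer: -904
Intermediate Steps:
l(b, L) = 4 (l(b, L) = (2 - 3)*(-4) = -1*(-4) = 4)
n(f) = -16 (n(f) = (-3 - 1)*(0 + 4) = -4*4 = -16)
(-97 + n(g(-1, 6)))*X(8) = (-97 - 16)*8 = -113*8 = -904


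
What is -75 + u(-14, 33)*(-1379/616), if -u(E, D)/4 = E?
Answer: -2204/11 ≈ -200.36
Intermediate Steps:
u(E, D) = -4*E
-75 + u(-14, 33)*(-1379/616) = -75 + (-4*(-14))*(-1379/616) = -75 + 56*(-1379*1/616) = -75 + 56*(-197/88) = -75 - 1379/11 = -2204/11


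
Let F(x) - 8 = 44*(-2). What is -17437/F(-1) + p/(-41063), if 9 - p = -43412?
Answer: 712541851/3285040 ≈ 216.91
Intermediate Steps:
p = 43421 (p = 9 - 1*(-43412) = 9 + 43412 = 43421)
F(x) = -80 (F(x) = 8 + 44*(-2) = 8 - 88 = -80)
-17437/F(-1) + p/(-41063) = -17437/(-80) + 43421/(-41063) = -17437*(-1/80) + 43421*(-1/41063) = 17437/80 - 43421/41063 = 712541851/3285040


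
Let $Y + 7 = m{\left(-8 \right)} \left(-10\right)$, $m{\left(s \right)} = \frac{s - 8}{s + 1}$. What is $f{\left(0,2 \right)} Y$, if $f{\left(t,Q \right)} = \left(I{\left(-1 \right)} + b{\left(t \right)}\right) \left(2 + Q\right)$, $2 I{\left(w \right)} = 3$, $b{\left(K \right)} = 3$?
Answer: $- \frac{3762}{7} \approx -537.43$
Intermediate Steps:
$m{\left(s \right)} = \frac{-8 + s}{1 + s}$
$I{\left(w \right)} = \frac{3}{2}$ ($I{\left(w \right)} = \frac{1}{2} \cdot 3 = \frac{3}{2}$)
$f{\left(t,Q \right)} = 9 + \frac{9 Q}{2}$ ($f{\left(t,Q \right)} = \left(\frac{3}{2} + 3\right) \left(2 + Q\right) = \frac{9 \left(2 + Q\right)}{2} = 9 + \frac{9 Q}{2}$)
$Y = - \frac{209}{7}$ ($Y = -7 + \frac{-8 - 8}{1 - 8} \left(-10\right) = -7 + \frac{1}{-7} \left(-16\right) \left(-10\right) = -7 + \left(- \frac{1}{7}\right) \left(-16\right) \left(-10\right) = -7 + \frac{16}{7} \left(-10\right) = -7 - \frac{160}{7} = - \frac{209}{7} \approx -29.857$)
$f{\left(0,2 \right)} Y = \left(9 + \frac{9}{2} \cdot 2\right) \left(- \frac{209}{7}\right) = \left(9 + 9\right) \left(- \frac{209}{7}\right) = 18 \left(- \frac{209}{7}\right) = - \frac{3762}{7}$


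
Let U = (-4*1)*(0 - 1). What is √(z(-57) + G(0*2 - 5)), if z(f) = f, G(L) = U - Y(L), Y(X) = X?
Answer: 4*I*√3 ≈ 6.9282*I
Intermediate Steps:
U = 4 (U = -4*(-1) = 4)
G(L) = 4 - L
√(z(-57) + G(0*2 - 5)) = √(-57 + (4 - (0*2 - 5))) = √(-57 + (4 - (0 - 5))) = √(-57 + (4 - 1*(-5))) = √(-57 + (4 + 5)) = √(-57 + 9) = √(-48) = 4*I*√3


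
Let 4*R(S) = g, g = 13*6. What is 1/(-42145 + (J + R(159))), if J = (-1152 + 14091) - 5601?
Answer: -2/69575 ≈ -2.8746e-5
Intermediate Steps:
g = 78
R(S) = 39/2 (R(S) = (1/4)*78 = 39/2)
J = 7338 (J = 12939 - 5601 = 7338)
1/(-42145 + (J + R(159))) = 1/(-42145 + (7338 + 39/2)) = 1/(-42145 + 14715/2) = 1/(-69575/2) = -2/69575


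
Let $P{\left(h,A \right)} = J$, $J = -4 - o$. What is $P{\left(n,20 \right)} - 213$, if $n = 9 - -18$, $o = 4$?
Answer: $-221$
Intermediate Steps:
$n = 27$ ($n = 9 + 18 = 27$)
$J = -8$ ($J = -4 - 4 = -8$)
$P{\left(h,A \right)} = -8$
$P{\left(n,20 \right)} - 213 = -8 - 213 = -221$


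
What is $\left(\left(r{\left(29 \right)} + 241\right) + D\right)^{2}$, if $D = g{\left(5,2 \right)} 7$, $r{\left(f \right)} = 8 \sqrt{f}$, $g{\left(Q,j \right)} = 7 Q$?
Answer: $238052 + 7776 \sqrt{29} \approx 2.7993 \cdot 10^{5}$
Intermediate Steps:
$D = 245$ ($D = 7 \cdot 5 \cdot 7 = 35 \cdot 7 = 245$)
$\left(\left(r{\left(29 \right)} + 241\right) + D\right)^{2} = \left(\left(8 \sqrt{29} + 241\right) + 245\right)^{2} = \left(\left(241 + 8 \sqrt{29}\right) + 245\right)^{2} = \left(486 + 8 \sqrt{29}\right)^{2}$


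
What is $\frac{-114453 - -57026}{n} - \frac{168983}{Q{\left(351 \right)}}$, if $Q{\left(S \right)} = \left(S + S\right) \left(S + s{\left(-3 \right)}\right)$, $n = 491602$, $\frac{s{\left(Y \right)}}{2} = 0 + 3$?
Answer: $- \frac{24366097736}{30800585907} \approx -0.79109$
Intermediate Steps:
$s{\left(Y \right)} = 6$ ($s{\left(Y \right)} = 2 \left(0 + 3\right) = 2 \cdot 3 = 6$)
$Q{\left(S \right)} = 2 S \left(6 + S\right)$ ($Q{\left(S \right)} = \left(S + S\right) \left(S + 6\right) = 2 S \left(6 + S\right)$)
$\frac{-114453 - -57026}{n} - \frac{168983}{Q{\left(351 \right)}} = \frac{-114453 - -57026}{491602} - \frac{168983}{2 \cdot 351 \left(6 + 351\right)} = \left(-114453 + 57026\right) \frac{1}{491602} - \frac{168983}{2 \cdot 351 \cdot 357} = \left(-57427\right) \frac{1}{491602} - \frac{168983}{250614} = - \frac{57427}{491602} - \frac{168983}{250614} = - \frac{24366097736}{30800585907}$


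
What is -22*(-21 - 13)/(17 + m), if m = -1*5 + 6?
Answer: 374/9 ≈ 41.556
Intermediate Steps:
m = 1 (m = -5 + 6 = 1)
-22*(-21 - 13)/(17 + m) = -22*(-21 - 13)/(17 + 1) = -(-748)/18 = -22*(-17/9) = 374/9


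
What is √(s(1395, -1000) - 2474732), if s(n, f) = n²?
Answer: I*√528707 ≈ 727.12*I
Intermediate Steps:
√(s(1395, -1000) - 2474732) = √(1395² - 2474732) = √(1946025 - 2474732) = √(-528707) = I*√528707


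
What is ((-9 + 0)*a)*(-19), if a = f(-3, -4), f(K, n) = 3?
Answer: 513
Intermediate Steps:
a = 3
((-9 + 0)*a)*(-19) = ((-9 + 0)*3)*(-19) = -9*3*(-19) = -27*(-19) = 513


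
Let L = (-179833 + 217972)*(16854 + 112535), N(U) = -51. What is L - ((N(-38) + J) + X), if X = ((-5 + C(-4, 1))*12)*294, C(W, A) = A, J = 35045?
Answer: 4934746189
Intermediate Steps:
X = -14112 (X = ((-5 + 1)*12)*294 = -4*12*294 = -48*294 = -14112)
L = 4934767071 (L = 38139*129389 = 4934767071)
L - ((N(-38) + J) + X) = 4934767071 - ((-51 + 35045) - 14112) = 4934767071 - (34994 - 14112) = 4934767071 - 1*20882 = 4934767071 - 20882 = 4934746189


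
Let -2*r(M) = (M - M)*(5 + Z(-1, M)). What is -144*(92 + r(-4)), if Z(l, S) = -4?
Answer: -13248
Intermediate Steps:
r(M) = 0 (r(M) = -(M - M)*(5 - 4)/2 = -0 = -½*0 = 0)
-144*(92 + r(-4)) = -144*(92 + 0) = -144*92 = -13248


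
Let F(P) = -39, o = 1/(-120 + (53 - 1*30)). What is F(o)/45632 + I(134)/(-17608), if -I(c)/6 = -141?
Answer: -158433/3239872 ≈ -0.048901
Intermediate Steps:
I(c) = 846 (I(c) = -6*(-141) = 846)
o = -1/97 (o = 1/(-120 + (53 - 30)) = 1/(-120 + 23) = 1/(-97) = -1/97 ≈ -0.010309)
F(o)/45632 + I(134)/(-17608) = -39/45632 + 846/(-17608) = -39*1/45632 + 846*(-1/17608) = -39/45632 - 423/8804 = -158433/3239872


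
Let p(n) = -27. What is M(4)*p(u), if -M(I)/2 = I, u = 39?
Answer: 216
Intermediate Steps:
M(I) = -2*I
M(4)*p(u) = -2*4*(-27) = -8*(-27) = 216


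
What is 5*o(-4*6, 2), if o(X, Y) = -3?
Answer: -15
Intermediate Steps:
5*o(-4*6, 2) = 5*(-3) = -15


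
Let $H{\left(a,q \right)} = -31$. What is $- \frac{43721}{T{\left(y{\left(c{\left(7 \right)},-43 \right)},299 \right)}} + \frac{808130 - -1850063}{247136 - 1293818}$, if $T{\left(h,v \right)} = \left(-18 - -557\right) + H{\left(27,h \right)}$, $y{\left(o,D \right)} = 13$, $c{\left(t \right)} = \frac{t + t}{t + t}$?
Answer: $- \frac{23556172883}{265857228} \approx -88.605$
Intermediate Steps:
$c{\left(t \right)} = 1$ ($c{\left(t \right)} = \frac{2 t}{2 t} = 2 t \frac{1}{2 t} = 1$)
$T{\left(h,v \right)} = 508$ ($T{\left(h,v \right)} = \left(-18 - -557\right) - 31 = \left(-18 + 557\right) - 31 = 539 - 31 = 508$)
$- \frac{43721}{T{\left(y{\left(c{\left(7 \right)},-43 \right)},299 \right)}} + \frac{808130 - -1850063}{247136 - 1293818} = - \frac{43721}{508} + \frac{808130 - -1850063}{247136 - 1293818} = \left(-43721\right) \frac{1}{508} + \frac{808130 + 1850063}{247136 - 1293818} = - \frac{43721}{508} + \frac{2658193}{-1046682} = - \frac{43721}{508} + 2658193 \left(- \frac{1}{1046682}\right) = - \frac{43721}{508} - \frac{2658193}{1046682} = - \frac{23556172883}{265857228}$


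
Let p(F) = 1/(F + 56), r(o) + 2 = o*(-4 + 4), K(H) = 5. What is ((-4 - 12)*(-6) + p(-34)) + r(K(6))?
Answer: 2069/22 ≈ 94.045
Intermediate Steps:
r(o) = -2 (r(o) = -2 + o*(-4 + 4) = -2 + o*0 = -2 + 0 = -2)
p(F) = 1/(56 + F)
((-4 - 12)*(-6) + p(-34)) + r(K(6)) = ((-4 - 12)*(-6) + 1/(56 - 34)) - 2 = (-16*(-6) + 1/22) - 2 = (96 + 1/22) - 2 = 2113/22 - 2 = 2069/22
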